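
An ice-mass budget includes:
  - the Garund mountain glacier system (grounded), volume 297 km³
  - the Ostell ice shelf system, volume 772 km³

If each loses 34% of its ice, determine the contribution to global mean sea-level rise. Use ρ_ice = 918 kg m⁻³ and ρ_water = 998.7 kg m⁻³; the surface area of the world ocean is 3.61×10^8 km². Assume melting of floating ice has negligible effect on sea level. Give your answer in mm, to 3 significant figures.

Garund: 0.34 × 297 km³ × (918/998.7) = 92.82 km³ of water.
The Ostell ice shelf system is floating and already displaces its own weight of water, so its melt adds essentially nothing to sea level.
Total added water ≈ 9.282×10^10 m³ over 3.61×10^14 m² → Δh = 2.57×10^-4 m = 0.257 mm.

≈ 0.257 mm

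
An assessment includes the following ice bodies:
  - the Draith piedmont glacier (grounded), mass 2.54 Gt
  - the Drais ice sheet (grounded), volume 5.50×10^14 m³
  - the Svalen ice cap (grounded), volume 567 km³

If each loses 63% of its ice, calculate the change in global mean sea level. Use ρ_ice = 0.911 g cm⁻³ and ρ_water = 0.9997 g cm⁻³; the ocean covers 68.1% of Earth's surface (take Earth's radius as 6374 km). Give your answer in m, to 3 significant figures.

≈ 0.909 m

Draith: 0.63 × 2.54 Gt = 1.600×10^12 kg; dividing by ρ_w = 0.9997 g cm⁻³ = 999.7 kg m⁻³ gives 1.601×10^9 m³ of water.
Drais: 0.63 × 5.50×10^14 m³ × (911/999.7) = 3.158×10^14 m³ of water.
Svalen: 0.63 × 567 km³ × (911/999.7) = 325.5 km³ of water.
Total added water ≈ 3.161×10^14 m³ over 3.48×10^14 m² → Δh = 0.909 m.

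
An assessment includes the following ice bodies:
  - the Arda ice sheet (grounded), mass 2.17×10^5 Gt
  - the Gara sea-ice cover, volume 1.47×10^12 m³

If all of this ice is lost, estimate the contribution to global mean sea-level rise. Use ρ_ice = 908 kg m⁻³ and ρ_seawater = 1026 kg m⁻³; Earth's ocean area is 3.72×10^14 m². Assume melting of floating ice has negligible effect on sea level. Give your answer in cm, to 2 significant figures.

≈ 57 cm

Arda: 2.17×10^5 Gt = 2.170×10^17 kg; dividing by ρ_w = 1026 kg m⁻³ gives 2.115×10^14 m³ of water.
The Gara sea-ice cover is floating and already displaces its own weight of water, so its melt adds essentially nothing to sea level.
Total added water ≈ 2.115×10^14 m³ over 3.72×10^14 m² → Δh = 0.569 m = 57 cm.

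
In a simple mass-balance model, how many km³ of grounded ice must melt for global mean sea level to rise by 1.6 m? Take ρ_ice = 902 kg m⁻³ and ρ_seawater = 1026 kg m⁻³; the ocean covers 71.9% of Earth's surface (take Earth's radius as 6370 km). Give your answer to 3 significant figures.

≈ 6.67×10^5 km³

Required water volume = Δh × A = 1.6 m × 3.67×10^14 m² = 5.866×10^14 m³ = 5.866×10^5 km³.
Ice volume = water volume × ρ_w/ρ_ice = 5.866×10^5 × 1026/902 = 6.67×10^5 km³.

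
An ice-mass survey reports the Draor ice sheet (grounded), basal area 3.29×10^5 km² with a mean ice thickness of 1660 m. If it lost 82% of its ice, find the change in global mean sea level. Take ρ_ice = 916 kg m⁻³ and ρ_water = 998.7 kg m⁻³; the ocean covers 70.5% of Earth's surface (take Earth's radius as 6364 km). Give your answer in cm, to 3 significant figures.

Draor: ice volume = 3.29×10^5 km² × 1660 m = 5.461×10^5 km³; 0.82 × 5.461×10^5 × (916/998.7) = 4.108×10^5 km³ of water.
Spread over 3.59×10^14 m² of ocean, Δh = 4.108×10^14 / 3.59×10^14 = 1.14 m = 114 cm.

≈ 114 cm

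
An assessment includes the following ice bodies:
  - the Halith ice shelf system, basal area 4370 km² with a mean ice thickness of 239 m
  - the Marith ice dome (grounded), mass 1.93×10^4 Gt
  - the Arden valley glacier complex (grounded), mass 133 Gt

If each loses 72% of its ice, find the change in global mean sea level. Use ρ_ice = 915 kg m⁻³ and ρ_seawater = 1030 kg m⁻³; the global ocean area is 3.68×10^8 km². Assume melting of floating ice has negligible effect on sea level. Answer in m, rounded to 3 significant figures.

≈ 0.0369 m

The Halith ice shelf system is floating and already displaces its own weight of water, so its melt adds essentially nothing to sea level.
Marith: 0.72 × 1.93×10^4 Gt = 1.390×10^16 kg; dividing by ρ_w = 1030 kg m⁻³ gives 1.349×10^13 m³ of water.
Arden: 0.72 × 133 Gt = 9.576×10^13 kg; dividing by ρ_w = 1030 kg m⁻³ gives 9.297×10^10 m³ of water.
Total added water ≈ 1.358×10^13 m³ over 3.68×10^14 m² → Δh = 0.0369 m.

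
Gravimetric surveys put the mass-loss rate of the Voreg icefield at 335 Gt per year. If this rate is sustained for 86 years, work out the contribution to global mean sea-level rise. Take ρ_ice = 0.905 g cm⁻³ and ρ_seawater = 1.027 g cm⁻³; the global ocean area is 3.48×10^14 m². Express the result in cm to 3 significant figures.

≈ 8.06 cm

Total mass lost = 335 Gt/yr × 86 yr = 2.881×10^4 Gt = 2.881×10^16 kg.
ρ_w = 1.027 g cm⁻³ = 1027 kg m⁻³, so water volume = 2.881×10^16 / 1027 = 2.805×10^13 m³.
Δh = 2.805×10^13 / 3.48×10^14 = 0.0806 m = 8.06 cm.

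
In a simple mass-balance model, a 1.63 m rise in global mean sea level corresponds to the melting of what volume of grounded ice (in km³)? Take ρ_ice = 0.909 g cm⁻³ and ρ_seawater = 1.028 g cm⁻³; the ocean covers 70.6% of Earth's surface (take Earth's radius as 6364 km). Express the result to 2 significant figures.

Required water volume = Δh × A = 1.63 m × 3.59×10^14 m² = 5.857×10^14 m³ = 5.857×10^5 km³.
Ice volume = water volume × ρ_w/ρ_ice = 5.857×10^5 × 1028/909 = 6.6×10^5 km³.

≈ 6.6×10^5 km³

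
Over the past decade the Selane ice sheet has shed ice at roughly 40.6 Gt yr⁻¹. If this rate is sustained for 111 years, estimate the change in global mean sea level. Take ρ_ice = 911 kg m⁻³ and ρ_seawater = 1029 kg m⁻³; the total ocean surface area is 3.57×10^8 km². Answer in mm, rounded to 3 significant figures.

≈ 12.3 mm

Total mass lost = 40.6 Gt/yr × 111 yr = 4507 Gt = 4.507×10^15 kg.
ρ_w = 1029 kg m⁻³, so water volume = 4.507×10^15 / 1029 = 4.380×10^12 m³.
Δh = 4.380×10^12 / 3.57×10^14 = 0.0123 m = 12.3 mm.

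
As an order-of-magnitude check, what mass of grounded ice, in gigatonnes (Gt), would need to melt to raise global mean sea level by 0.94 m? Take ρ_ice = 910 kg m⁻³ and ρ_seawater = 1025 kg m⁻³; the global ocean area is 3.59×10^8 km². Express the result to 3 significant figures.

≈ 3.46×10^5 Gt

Required water volume = Δh × A = 0.94 m × 3.59×10^14 m² = 3.375×10^14 m³.
ρ_w = 1025 kg m⁻³, so the mass of water = 3.375×10^14 m³ × 1025 kg m⁻³ = 3.459×10^17 kg = 3.46×10^5 Gt (and the same mass of ice, by conservation).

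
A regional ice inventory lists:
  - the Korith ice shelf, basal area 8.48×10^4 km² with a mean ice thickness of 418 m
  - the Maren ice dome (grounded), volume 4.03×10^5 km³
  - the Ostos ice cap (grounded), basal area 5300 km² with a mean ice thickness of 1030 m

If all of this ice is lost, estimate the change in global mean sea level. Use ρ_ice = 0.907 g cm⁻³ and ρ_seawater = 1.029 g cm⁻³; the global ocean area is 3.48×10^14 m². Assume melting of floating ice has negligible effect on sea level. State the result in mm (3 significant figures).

The Korith ice shelf is floating and already displaces its own weight of water, so its melt adds essentially nothing to sea level.
Maren: 4.03×10^5 km³ × (907/1029) = 3.552×10^5 km³ of water.
Ostos: ice volume = 5300 km² × 1030 m = 5459 km³; 5459 × (907/1029) = 4812 km³ of water.
Total added water ≈ 3.600×10^14 m³ over 3.48×10^14 m² → Δh = 1.03 m = 1030 mm.

≈ 1030 mm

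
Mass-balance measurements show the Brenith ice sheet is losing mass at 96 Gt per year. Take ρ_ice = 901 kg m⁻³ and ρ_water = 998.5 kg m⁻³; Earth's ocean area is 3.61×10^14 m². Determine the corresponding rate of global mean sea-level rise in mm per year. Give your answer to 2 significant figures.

ρ_w = 998.5 kg m⁻³. Annual water volume added = 96 Gt / ρ_w = 9.600×10^13 kg / 998.5 kg m⁻³ = 9.614×10^10 m³.
Δh per year = 9.614×10^10 / 3.61×10^14 = 2.66×10^-4 m = 0.27 mm.

≈ 0.27 mm/yr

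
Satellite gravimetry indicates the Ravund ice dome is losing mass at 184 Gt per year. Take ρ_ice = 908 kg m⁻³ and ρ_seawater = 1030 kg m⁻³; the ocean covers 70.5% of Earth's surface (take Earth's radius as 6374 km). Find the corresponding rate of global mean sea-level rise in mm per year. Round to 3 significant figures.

ρ_w = 1030 kg m⁻³. Annual water volume added = 184 Gt / ρ_w = 1.840×10^14 kg / 1030 kg m⁻³ = 1.786×10^11 m³.
Δh per year = 1.786×10^11 / 3.60×10^14 = 4.96×10^-4 m = 0.496 mm.

≈ 0.496 mm/yr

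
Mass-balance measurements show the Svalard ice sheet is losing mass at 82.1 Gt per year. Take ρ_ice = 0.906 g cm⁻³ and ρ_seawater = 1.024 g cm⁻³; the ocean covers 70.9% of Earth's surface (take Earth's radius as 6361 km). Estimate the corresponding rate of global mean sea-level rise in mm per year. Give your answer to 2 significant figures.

≈ 0.22 mm/yr

ρ_w = 1.024 g cm⁻³ = 1024 kg m⁻³. Annual water volume added = 82.1 Gt / ρ_w = 8.210×10^13 kg / 1024 kg m⁻³ = 8.018×10^10 m³.
Δh per year = 8.018×10^10 / 3.61×10^14 = 2.22×10^-4 m = 0.22 mm.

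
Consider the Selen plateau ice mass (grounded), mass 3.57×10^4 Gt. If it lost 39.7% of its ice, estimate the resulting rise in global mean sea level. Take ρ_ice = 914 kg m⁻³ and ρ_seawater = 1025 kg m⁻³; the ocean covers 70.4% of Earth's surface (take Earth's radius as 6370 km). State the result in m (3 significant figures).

Selen: 0.397 × 3.57×10^4 Gt = 1.417×10^16 kg; dividing by ρ_w = 1025 kg m⁻³ gives 1.383×10^13 m³ of water.
Spread over 3.59×10^14 m² of ocean, Δh = 1.383×10^13 / 3.59×10^14 = 0.0385 m.

≈ 0.0385 m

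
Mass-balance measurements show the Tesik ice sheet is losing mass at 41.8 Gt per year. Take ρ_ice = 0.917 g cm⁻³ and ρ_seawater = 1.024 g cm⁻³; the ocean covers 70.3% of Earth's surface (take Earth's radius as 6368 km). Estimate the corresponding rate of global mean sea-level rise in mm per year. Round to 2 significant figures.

≈ 0.11 mm/yr

ρ_w = 1.024 g cm⁻³ = 1024 kg m⁻³. Annual water volume added = 41.8 Gt / ρ_w = 4.180×10^13 kg / 1024 kg m⁻³ = 4.082×10^10 m³.
Δh per year = 4.082×10^10 / 3.58×10^14 = 1.14×10^-4 m = 0.11 mm.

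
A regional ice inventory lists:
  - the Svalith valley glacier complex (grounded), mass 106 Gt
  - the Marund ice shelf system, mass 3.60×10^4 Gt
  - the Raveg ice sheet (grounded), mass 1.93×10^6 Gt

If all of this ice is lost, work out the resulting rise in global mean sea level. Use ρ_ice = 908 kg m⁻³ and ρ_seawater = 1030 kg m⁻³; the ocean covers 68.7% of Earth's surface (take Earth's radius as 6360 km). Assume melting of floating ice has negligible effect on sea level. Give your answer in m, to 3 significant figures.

Svalith: 106 Gt = 1.060×10^14 kg; dividing by ρ_w = 1030 kg m⁻³ gives 1.029×10^11 m³ of water.
The Marund ice shelf system is floating and already displaces its own weight of water, so its melt adds essentially nothing to sea level.
Raveg: 1.93×10^6 Gt = 1.930×10^18 kg; dividing by ρ_w = 1030 kg m⁻³ gives 1.874×10^15 m³ of water.
Total added water ≈ 1.874×10^15 m³ over 3.49×10^14 m² → Δh = 5.37 m.

≈ 5.37 m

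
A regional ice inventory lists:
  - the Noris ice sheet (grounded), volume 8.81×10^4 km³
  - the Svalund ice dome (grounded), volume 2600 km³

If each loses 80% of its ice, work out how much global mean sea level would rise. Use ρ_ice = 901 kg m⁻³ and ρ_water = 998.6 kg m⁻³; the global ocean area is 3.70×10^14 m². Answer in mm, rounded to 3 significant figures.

≈ 177 mm

Noris: 0.8 × 8.81×10^4 km³ × (901/998.6) = 6.359×10^4 km³ of water.
Svalund: 0.8 × 2600 km³ × (901/998.6) = 1877 km³ of water.
Total added water ≈ 6.547×10^13 m³ over 3.70×10^14 m² → Δh = 0.177 m = 177 mm.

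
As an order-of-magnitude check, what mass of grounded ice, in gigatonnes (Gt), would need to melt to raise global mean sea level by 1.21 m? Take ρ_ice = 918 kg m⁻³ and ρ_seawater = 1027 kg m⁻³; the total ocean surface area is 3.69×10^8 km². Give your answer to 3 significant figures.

≈ 4.59×10^5 Gt

Required water volume = Δh × A = 1.21 m × 3.69×10^14 m² = 4.465×10^14 m³.
ρ_w = 1027 kg m⁻³, so the mass of water = 4.465×10^14 m³ × 1027 kg m⁻³ = 4.585×10^17 kg = 4.59×10^5 Gt (and the same mass of ice, by conservation).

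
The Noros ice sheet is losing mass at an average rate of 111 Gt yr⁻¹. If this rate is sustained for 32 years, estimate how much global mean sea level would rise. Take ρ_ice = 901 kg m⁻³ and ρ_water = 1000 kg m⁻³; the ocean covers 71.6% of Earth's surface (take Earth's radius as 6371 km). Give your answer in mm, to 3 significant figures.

Total mass lost = 111 Gt/yr × 32 yr = 3552 Gt = 3.552×10^15 kg.
ρ_w = 1000 kg m⁻³, so water volume = 3.552×10^15 / 1000 = 3.552×10^12 m³.
Δh = 3.552×10^12 / 3.65×10^14 = 9.73×10^-3 m = 9.73 mm.

≈ 9.73 mm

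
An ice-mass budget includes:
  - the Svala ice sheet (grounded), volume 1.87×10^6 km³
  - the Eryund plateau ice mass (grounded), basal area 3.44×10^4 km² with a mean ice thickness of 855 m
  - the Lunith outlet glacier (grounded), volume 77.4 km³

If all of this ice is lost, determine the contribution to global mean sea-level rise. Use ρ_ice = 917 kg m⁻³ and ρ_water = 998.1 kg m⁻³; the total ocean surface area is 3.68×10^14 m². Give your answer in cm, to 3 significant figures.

≈ 474 cm

Svala: 1.87×10^6 km³ × (917/998.1) = 1.718×10^6 km³ of water.
Eryund: ice volume = 3.44×10^4 km² × 855 m = 2.941×10^4 km³; 2.941×10^4 × (917/998.1) = 2.702×10^4 km³ of water.
Lunith: 77.4 km³ × (917/998.1) = 71.11 km³ of water.
Total added water ≈ 1.745×10^15 m³ over 3.68×10^14 m² → Δh = 4.74 m = 474 cm.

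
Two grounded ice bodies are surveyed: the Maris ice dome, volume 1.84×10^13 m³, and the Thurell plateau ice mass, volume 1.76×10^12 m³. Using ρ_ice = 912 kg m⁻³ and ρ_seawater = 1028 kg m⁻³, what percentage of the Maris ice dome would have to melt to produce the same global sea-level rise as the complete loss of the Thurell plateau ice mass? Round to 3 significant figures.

≈ 9.57 %

Equal sea-level rise means equal mass of meltwater, i.e. equal mass of ice lost.
Ice mass of Thurell: 1.605×10^15 kg; ice mass of Maris: 1.678×10^16 kg.
Fraction required = 1.605×10^15 / 1.678×10^16 = 0.0957 → 9.57 %.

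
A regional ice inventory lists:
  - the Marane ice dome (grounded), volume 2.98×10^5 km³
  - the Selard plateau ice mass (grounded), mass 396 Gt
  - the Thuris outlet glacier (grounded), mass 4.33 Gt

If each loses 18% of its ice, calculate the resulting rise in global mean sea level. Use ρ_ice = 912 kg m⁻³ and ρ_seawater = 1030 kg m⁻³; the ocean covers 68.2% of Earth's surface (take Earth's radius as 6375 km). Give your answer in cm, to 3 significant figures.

≈ 13.7 cm

Marane: 0.18 × 2.98×10^5 km³ × (912/1030) = 4.749×10^4 km³ of water.
Selard: 0.18 × 396 Gt = 7.128×10^13 kg; dividing by ρ_w = 1030 kg m⁻³ gives 6.920×10^10 m³ of water.
Thuris: 0.18 × 4.33 Gt = 7.794×10^11 kg; dividing by ρ_w = 1030 kg m⁻³ gives 7.567×10^8 m³ of water.
Total added water ≈ 4.756×10^13 m³ over 3.48×10^14 m² → Δh = 0.137 m = 13.7 cm.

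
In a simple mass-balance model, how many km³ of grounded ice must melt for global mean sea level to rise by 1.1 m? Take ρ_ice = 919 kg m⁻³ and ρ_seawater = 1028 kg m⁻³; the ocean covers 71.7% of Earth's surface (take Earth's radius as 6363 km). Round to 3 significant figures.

≈ 4.49×10^5 km³

Required water volume = Δh × A = 1.1 m × 3.65×10^14 m² = 4.013×10^14 m³ = 4.013×10^5 km³.
Ice volume = water volume × ρ_w/ρ_ice = 4.013×10^5 × 1028/919 = 4.49×10^5 km³.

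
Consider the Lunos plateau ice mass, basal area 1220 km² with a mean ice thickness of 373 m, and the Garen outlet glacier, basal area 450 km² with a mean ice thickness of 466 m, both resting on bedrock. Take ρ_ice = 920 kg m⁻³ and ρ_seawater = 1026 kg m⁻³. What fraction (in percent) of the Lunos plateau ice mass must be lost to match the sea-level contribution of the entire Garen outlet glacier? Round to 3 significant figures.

Equal sea-level rise means equal mass of meltwater, i.e. equal mass of ice lost.
Ice mass of Garen: 1.929×10^14 kg; ice mass of Lunos: 4.187×10^14 kg.
Fraction required = 1.929×10^14 / 4.187×10^14 = 0.461 → 46.1 %.

≈ 46.1 %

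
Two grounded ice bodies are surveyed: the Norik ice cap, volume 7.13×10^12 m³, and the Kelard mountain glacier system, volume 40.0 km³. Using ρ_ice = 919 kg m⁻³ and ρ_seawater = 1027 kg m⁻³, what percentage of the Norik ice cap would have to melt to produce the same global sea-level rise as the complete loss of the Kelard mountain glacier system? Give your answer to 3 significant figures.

Equal sea-level rise means equal mass of meltwater, i.e. equal mass of ice lost.
Ice mass of Kelard: 3.676×10^13 kg; ice mass of Norik: 6.552×10^15 kg.
Fraction required = 3.676×10^13 / 6.552×10^15 = 5.61×10^-3 → 0.561 %.

≈ 0.561 %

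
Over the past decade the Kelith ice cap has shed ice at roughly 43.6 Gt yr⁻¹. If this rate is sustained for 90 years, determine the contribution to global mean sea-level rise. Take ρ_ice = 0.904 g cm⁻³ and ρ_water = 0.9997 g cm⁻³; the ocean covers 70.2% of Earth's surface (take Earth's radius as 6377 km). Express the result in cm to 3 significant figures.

≈ 1.09 cm

Total mass lost = 43.6 Gt/yr × 90 yr = 3924 Gt = 3.924×10^15 kg.
ρ_w = 0.9997 g cm⁻³ = 999.7 kg m⁻³, so water volume = 3.924×10^15 / 999.7 = 3.925×10^12 m³.
Δh = 3.925×10^12 / 3.59×10^14 = 0.0109 m = 1.09 cm.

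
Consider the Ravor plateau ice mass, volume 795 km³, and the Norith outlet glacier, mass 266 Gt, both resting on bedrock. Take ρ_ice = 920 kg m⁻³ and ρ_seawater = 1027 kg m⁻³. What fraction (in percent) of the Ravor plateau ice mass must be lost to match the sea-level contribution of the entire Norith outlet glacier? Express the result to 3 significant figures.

≈ 36.4 %

Equal sea-level rise means equal mass of meltwater, i.e. equal mass of ice lost.
Ice mass of Norith: 2.660×10^14 kg; ice mass of Ravor: 7.314×10^14 kg.
Fraction required = 2.660×10^14 / 7.314×10^14 = 0.364 → 36.4 %.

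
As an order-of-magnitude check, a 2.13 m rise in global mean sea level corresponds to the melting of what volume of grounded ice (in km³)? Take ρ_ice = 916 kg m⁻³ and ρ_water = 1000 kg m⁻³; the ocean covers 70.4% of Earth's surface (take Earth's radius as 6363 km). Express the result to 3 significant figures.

≈ 8.33×10^5 km³

Required water volume = Δh × A = 2.13 m × 3.58×10^14 m² = 7.629×10^14 m³ = 7.629×10^5 km³.
Ice volume = water volume × ρ_w/ρ_ice = 7.629×10^5 × 1000/916 = 8.33×10^5 km³.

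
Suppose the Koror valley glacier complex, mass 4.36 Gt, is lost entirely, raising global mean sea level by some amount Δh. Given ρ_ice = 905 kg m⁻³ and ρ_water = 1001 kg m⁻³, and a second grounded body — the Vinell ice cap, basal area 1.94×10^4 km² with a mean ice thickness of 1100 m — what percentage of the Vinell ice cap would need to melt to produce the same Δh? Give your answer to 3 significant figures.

≈ 0.0226 %

Equal sea-level rise means equal mass of meltwater, i.e. equal mass of ice lost.
Ice mass of Koror: 4.360×10^12 kg; ice mass of Vinell: 1.931×10^16 kg.
Fraction required = 4.360×10^12 / 1.931×10^16 = 2.26×10^-4 → 0.0226 %.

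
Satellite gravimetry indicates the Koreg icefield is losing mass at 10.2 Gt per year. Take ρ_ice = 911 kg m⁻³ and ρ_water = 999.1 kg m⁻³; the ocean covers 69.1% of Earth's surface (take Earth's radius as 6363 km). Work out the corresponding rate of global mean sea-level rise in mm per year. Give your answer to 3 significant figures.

≈ 0.0290 mm/yr

ρ_w = 999.1 kg m⁻³. Annual water volume added = 10.2 Gt / ρ_w = 1.020×10^13 kg / 999.1 kg m⁻³ = 1.021×10^10 m³.
Δh per year = 1.021×10^10 / 3.52×10^14 = 2.90×10^-5 m = 0.0290 mm.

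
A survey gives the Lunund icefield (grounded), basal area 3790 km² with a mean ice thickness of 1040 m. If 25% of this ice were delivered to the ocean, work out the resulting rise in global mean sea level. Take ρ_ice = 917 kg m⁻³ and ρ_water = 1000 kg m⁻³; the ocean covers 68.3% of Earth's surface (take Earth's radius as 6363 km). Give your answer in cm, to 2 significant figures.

Lunund: ice volume = 3790 km² × 1040 m = 3942 km³; 0.25 × 3942 × (917/1000) = 903.6 km³ of water.
Spread over 3.47×10^14 m² of ocean, Δh = 9.036×10^11 / 3.47×10^14 = 2.60×10^-3 m = 0.26 cm.

≈ 0.26 cm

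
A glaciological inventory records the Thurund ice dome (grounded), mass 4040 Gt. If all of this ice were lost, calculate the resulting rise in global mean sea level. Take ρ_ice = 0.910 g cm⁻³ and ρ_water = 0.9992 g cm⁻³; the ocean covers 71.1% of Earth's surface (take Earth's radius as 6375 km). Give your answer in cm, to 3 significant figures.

≈ 1.11 cm

Thurund: 4040 Gt = 4.040×10^15 kg; dividing by ρ_w = 0.9992 g cm⁻³ = 999.2 kg m⁻³ gives 4.043×10^12 m³ of water.
Spread over 3.63×10^14 m² of ocean, Δh = 4.043×10^12 / 3.63×10^14 = 0.0111 m = 1.11 cm.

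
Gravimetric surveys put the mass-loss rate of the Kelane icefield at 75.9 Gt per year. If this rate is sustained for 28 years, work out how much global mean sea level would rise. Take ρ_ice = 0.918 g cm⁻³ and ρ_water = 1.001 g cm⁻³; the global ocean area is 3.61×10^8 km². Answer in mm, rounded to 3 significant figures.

Total mass lost = 75.9 Gt/yr × 28 yr = 2125 Gt = 2.125×10^15 kg.
ρ_w = 1.001 g cm⁻³ = 1001 kg m⁻³, so water volume = 2.125×10^15 / 1001 = 2.123×10^12 m³.
Δh = 2.123×10^12 / 3.61×10^14 = 5.88×10^-3 m = 5.88 mm.

≈ 5.88 mm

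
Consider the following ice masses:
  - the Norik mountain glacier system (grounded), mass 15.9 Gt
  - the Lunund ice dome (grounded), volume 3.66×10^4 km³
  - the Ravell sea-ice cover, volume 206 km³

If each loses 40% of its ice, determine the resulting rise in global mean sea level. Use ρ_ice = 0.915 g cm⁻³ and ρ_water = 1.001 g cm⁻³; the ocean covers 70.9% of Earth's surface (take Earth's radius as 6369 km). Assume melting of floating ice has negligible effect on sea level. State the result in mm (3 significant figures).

Norik: 0.4 × 15.9 Gt = 6.360×10^12 kg; dividing by ρ_w = 1.001 g cm⁻³ = 1001 kg m⁻³ gives 6.354×10^9 m³ of water.
Lunund: 0.4 × 3.66×10^4 km³ × (915/1001) = 1.338×10^4 km³ of water.
The Ravell sea-ice cover is floating and already displaces its own weight of water, so its melt adds essentially nothing to sea level.
Total added water ≈ 1.339×10^13 m³ over 3.61×10^14 m² → Δh = 0.0370 m = 37.0 mm.

≈ 37.0 mm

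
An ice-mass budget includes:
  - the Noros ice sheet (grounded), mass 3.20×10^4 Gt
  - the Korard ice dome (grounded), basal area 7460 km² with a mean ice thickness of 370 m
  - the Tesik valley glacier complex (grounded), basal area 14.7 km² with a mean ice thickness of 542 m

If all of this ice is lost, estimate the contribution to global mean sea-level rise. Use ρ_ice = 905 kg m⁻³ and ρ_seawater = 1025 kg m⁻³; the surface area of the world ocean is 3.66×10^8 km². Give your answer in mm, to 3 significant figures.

Noros: 3.20×10^4 Gt = 3.200×10^16 kg; dividing by ρ_w = 1025 kg m⁻³ gives 3.122×10^13 m³ of water.
Korard: ice volume = 7460 km² × 370 m = 2760 km³; 2760 × (905/1025) = 2437 km³ of water.
Tesik: ice volume = 14.7 km² × 542 m = 7.967 km³; 7.967 × (905/1025) = 7.035 km³ of water.
Total added water ≈ 3.366×10^13 m³ over 3.66×10^14 m² → Δh = 0.0920 m = 92.0 mm.

≈ 92.0 mm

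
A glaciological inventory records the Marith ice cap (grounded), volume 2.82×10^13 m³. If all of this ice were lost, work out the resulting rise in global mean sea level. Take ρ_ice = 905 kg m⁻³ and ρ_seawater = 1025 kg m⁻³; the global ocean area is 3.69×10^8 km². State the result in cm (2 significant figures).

Marith: 2.82×10^13 m³ × (905/1025) = 2.490×10^13 m³ of water.
Spread over 3.69×10^14 m² of ocean, Δh = 2.490×10^13 / 3.69×10^14 = 0.0675 m = 6.7 cm.

≈ 6.7 cm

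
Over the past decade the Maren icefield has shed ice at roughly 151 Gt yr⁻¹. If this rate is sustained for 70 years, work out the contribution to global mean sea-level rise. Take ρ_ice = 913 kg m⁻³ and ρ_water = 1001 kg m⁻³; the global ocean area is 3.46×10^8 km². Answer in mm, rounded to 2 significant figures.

Total mass lost = 151 Gt/yr × 70 yr = 1.057×10^4 Gt = 1.057×10^16 kg.
ρ_w = 1001 kg m⁻³, so water volume = 1.057×10^16 / 1001 = 1.056×10^13 m³.
Δh = 1.056×10^13 / 3.46×10^14 = 0.0305 m = 31 mm.

≈ 31 mm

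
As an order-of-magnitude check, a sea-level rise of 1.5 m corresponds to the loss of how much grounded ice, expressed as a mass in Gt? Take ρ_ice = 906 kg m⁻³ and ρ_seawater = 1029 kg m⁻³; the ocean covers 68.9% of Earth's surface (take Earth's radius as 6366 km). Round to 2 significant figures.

Required water volume = Δh × A = 1.5 m × 3.51×10^14 m² = 5.263×10^14 m³.
ρ_w = 1029 kg m⁻³, so the mass of water = 5.263×10^14 m³ × 1029 kg m⁻³ = 5.416×10^17 kg = 5.4×10^5 Gt (and the same mass of ice, by conservation).

≈ 5.4×10^5 Gt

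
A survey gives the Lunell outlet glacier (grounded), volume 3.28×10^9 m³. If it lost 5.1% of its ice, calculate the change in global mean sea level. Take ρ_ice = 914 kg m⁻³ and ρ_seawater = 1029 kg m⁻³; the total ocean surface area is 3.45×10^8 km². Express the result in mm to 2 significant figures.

≈ 4.3×10^-4 mm

Lunell: 0.051 × 3.28×10^9 m³ × (914/1029) = 1.486×10^8 m³ of water.
Spread over 3.45×10^14 m² of ocean, Δh = 1.486×10^8 / 3.45×10^14 = 4.31×10^-7 m = 4.3×10^-4 mm.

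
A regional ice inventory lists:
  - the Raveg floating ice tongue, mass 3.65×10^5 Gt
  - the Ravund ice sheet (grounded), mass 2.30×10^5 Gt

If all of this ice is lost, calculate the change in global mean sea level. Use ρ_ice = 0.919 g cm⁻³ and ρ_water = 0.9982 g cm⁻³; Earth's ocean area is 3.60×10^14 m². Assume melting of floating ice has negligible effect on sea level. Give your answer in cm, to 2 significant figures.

The Raveg floating ice tongue is floating and already displaces its own weight of water, so its melt adds essentially nothing to sea level.
Ravund: 2.30×10^5 Gt = 2.300×10^17 kg; dividing by ρ_w = 0.9982 g cm⁻³ = 998.2 kg m⁻³ gives 2.304×10^14 m³ of water.
Total added water ≈ 2.304×10^14 m³ over 3.60×10^14 m² → Δh = 0.640 m = 64 cm.

≈ 64 cm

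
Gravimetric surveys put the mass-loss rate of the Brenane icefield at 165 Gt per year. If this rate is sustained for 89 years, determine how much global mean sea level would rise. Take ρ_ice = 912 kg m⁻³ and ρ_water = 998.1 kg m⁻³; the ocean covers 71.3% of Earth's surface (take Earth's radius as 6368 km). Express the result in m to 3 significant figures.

Total mass lost = 165 Gt/yr × 89 yr = 1.468×10^4 Gt = 1.468×10^16 kg.
ρ_w = 998.1 kg m⁻³, so water volume = 1.468×10^16 / 998.1 = 1.471×10^13 m³.
Δh = 1.471×10^13 / 3.63×10^14 = 0.0405 m.

≈ 0.0405 m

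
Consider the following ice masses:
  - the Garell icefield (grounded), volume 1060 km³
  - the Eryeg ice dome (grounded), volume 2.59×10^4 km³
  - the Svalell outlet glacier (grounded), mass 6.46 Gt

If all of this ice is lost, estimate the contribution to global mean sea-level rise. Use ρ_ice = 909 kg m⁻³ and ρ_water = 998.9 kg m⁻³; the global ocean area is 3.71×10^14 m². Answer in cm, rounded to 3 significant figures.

≈ 6.61 cm

Garell: 1060 km³ × (909/998.9) = 964.6 km³ of water.
Eryeg: 2.59×10^4 km³ × (909/998.9) = 2.357×10^4 km³ of water.
Svalell: 6.46 Gt = 6.460×10^12 kg; dividing by ρ_w = 998.9 kg m⁻³ gives 6.467×10^9 m³ of water.
Total added water ≈ 2.454×10^13 m³ over 3.71×10^14 m² → Δh = 0.0661 m = 6.61 cm.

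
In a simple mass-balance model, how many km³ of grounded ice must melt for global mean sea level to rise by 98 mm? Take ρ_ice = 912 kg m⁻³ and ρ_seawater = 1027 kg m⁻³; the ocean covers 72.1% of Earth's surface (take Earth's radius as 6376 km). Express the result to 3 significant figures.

≈ 4.06×10^4 km³

Required water volume = Δh × A = 0.098 m × 3.68×10^14 m² = 3.610×10^13 m³ = 3.610×10^4 km³.
Ice volume = water volume × ρ_w/ρ_ice = 3.610×10^4 × 1027/912 = 4.06×10^4 km³.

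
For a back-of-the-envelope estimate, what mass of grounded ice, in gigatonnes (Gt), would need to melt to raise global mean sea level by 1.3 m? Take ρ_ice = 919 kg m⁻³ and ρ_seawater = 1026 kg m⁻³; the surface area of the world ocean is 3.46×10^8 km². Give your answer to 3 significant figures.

≈ 4.61×10^5 Gt

Required water volume = Δh × A = 1.3 m × 3.46×10^14 m² = 4.498×10^14 m³.
ρ_w = 1026 kg m⁻³, so the mass of water = 4.498×10^14 m³ × 1026 kg m⁻³ = 4.615×10^17 kg = 4.61×10^5 Gt (and the same mass of ice, by conservation).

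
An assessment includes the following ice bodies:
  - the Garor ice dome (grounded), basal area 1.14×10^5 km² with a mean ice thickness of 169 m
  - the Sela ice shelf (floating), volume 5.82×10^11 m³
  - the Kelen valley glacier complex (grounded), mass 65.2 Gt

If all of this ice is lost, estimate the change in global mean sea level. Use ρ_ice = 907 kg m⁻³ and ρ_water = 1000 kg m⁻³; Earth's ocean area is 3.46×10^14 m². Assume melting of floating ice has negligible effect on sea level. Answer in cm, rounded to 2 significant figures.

≈ 5.1 cm

Garor: ice volume = 1.14×10^5 km² × 169 m = 1.927×10^4 km³; 1.927×10^4 × (907/1000) = 1.747×10^4 km³ of water.
The Sela ice shelf is floating and already displaces its own weight of water, so its melt adds essentially nothing to sea level.
Kelen: 65.2 Gt = 6.520×10^13 kg; dividing by ρ_w = 1000 kg m⁻³ gives 6.520×10^10 m³ of water.
Total added water ≈ 1.754×10^13 m³ over 3.46×10^14 m² → Δh = 0.0507 m = 5.1 cm.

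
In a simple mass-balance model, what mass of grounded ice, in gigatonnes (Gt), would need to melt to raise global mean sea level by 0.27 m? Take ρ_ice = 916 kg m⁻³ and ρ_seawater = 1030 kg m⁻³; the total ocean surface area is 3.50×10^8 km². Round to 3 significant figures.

≈ 9.73×10^4 Gt

Required water volume = Δh × A = 0.27 m × 3.50×10^14 m² = 9.450×10^13 m³.
ρ_w = 1030 kg m⁻³, so the mass of water = 9.450×10^13 m³ × 1030 kg m⁻³ = 9.734×10^16 kg = 9.73×10^4 Gt (and the same mass of ice, by conservation).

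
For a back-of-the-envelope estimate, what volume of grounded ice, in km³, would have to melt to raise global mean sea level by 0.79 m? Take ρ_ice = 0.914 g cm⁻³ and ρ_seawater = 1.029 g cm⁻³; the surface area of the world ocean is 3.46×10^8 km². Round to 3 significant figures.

Required water volume = Δh × A = 0.79 m × 3.46×10^14 m² = 2.733×10^14 m³ = 2.733×10^5 km³.
Ice volume = water volume × ρ_w/ρ_ice = 2.733×10^5 × 1029/914 = 3.08×10^5 km³.

≈ 3.08×10^5 km³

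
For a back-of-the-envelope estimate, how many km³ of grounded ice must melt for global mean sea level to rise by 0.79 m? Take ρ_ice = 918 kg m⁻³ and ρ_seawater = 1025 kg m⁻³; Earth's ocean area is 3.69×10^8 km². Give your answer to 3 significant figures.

Required water volume = Δh × A = 0.79 m × 3.69×10^14 m² = 2.915×10^14 m³ = 2.915×10^5 km³.
Ice volume = water volume × ρ_w/ρ_ice = 2.915×10^5 × 1025/918 = 3.25×10^5 km³.

≈ 3.25×10^5 km³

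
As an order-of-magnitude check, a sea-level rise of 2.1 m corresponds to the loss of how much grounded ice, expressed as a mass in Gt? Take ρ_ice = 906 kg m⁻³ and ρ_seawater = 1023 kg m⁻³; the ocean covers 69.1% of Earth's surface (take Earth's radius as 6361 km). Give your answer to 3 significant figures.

≈ 7.55×10^5 Gt

Required water volume = Δh × A = 2.1 m × 3.51×10^14 m² = 7.378×10^14 m³.
ρ_w = 1023 kg m⁻³, so the mass of water = 7.378×10^14 m³ × 1023 kg m⁻³ = 7.548×10^17 kg = 7.55×10^5 Gt (and the same mass of ice, by conservation).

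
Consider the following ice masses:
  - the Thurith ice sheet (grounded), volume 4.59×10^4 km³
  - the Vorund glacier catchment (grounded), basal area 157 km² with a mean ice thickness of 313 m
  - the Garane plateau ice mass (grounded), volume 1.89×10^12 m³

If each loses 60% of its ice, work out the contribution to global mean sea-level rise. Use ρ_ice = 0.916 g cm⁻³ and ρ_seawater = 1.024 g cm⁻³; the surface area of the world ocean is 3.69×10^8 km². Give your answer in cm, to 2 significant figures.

Thurith: 0.6 × 4.59×10^4 km³ × (916/1024) = 2.464×10^4 km³ of water.
Vorund: ice volume = 157 km² × 313 m = 49.14 km³; 0.6 × 49.14 × (916/1024) = 26.37 km³ of water.
Garane: 0.6 × 1.89×10^12 m³ × (916/1024) = 1.014×10^12 m³ of water.
Total added water ≈ 2.568×10^13 m³ over 3.69×10^14 m² → Δh = 0.0696 m = 7.0 cm.

≈ 7.0 cm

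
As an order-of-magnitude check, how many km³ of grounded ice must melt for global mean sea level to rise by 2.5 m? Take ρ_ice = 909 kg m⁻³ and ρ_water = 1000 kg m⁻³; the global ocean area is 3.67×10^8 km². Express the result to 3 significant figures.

Required water volume = Δh × A = 2.5 m × 3.67×10^14 m² = 9.175×10^14 m³ = 9.175×10^5 km³.
Ice volume = water volume × ρ_w/ρ_ice = 9.175×10^5 × 1000/909 = 1.01×10^6 km³.

≈ 1.01×10^6 km³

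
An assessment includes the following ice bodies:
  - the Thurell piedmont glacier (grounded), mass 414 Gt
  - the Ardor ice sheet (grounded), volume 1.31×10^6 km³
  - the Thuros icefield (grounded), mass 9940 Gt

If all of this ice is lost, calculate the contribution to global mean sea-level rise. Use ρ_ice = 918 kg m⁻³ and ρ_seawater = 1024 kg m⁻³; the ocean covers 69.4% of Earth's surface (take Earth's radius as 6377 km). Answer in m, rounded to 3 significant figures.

≈ 3.34 m

Thurell: 414 Gt = 4.140×10^14 kg; dividing by ρ_w = 1024 kg m⁻³ gives 4.043×10^11 m³ of water.
Ardor: 1.31×10^6 km³ × (918/1024) = 1.174×10^6 km³ of water.
Thuros: 9940 Gt = 9.940×10^15 kg; dividing by ρ_w = 1024 kg m⁻³ gives 9.707×10^12 m³ of water.
Total added water ≈ 1.185×10^15 m³ over 3.55×10^14 m² → Δh = 3.34 m.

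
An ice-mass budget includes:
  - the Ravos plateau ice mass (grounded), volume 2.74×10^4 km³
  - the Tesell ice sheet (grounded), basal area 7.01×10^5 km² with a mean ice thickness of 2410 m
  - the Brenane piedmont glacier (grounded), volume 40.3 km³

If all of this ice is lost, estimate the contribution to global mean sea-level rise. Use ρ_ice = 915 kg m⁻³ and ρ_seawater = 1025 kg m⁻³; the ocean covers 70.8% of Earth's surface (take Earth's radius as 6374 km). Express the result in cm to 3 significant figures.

Ravos: 2.74×10^4 km³ × (915/1025) = 2.446×10^4 km³ of water.
Tesell: ice volume = 7.01×10^5 km² × 2410 m = 1.689×10^6 km³; 1.689×10^6 × (915/1025) = 1.508×10^6 km³ of water.
Brenane: 40.3 km³ × (915/1025) = 35.98 km³ of water.
Total added water ≈ 1.533×10^15 m³ over 3.61×10^14 m² → Δh = 4.24 m = 424 cm.

≈ 424 cm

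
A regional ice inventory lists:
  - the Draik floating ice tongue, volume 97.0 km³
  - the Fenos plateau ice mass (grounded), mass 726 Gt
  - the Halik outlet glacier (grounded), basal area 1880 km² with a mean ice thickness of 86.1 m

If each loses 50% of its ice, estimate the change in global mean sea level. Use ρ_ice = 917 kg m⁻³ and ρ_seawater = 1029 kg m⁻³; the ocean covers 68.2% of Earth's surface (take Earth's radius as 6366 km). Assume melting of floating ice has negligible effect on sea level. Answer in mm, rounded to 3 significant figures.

The Draik floating ice tongue is floating and already displaces its own weight of water, so its melt adds essentially nothing to sea level.
Fenos: 0.5 × 726 Gt = 3.630×10^14 kg; dividing by ρ_w = 1029 kg m⁻³ gives 3.528×10^11 m³ of water.
Halik: ice volume = 1880 km² × 86.1 m = 161.9 km³; 0.5 × 161.9 × (917/1029) = 72.12 km³ of water.
Total added water ≈ 4.249×10^11 m³ over 3.47×10^14 m² → Δh = 1.22×10^-3 m = 1.22 mm.

≈ 1.22 mm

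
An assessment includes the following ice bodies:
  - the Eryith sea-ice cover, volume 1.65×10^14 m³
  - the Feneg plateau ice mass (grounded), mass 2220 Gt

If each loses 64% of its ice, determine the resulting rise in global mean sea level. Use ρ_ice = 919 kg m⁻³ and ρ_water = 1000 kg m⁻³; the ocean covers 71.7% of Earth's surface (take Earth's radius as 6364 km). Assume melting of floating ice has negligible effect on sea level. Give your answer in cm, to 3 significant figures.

The Eryith sea-ice cover is floating and already displaces its own weight of water, so its melt adds essentially nothing to sea level.
Feneg: 0.64 × 2220 Gt = 1.421×10^15 kg; dividing by ρ_w = 1000 kg m⁻³ gives 1.421×10^12 m³ of water.
Total added water ≈ 1.421×10^12 m³ over 3.65×10^14 m² → Δh = 3.89×10^-3 m = 0.389 cm.

≈ 0.389 cm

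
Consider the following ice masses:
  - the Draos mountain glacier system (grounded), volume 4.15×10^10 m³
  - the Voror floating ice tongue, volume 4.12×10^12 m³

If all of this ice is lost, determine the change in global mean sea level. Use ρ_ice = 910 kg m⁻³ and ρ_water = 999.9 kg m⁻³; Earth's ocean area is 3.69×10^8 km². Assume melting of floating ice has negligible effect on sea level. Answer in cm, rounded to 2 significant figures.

Draos: 4.15×10^10 m³ × (910/999.9) = 3.777×10^10 m³ of water.
The Voror floating ice tongue is floating and already displaces its own weight of water, so its melt adds essentially nothing to sea level.
Total added water ≈ 3.777×10^10 m³ over 3.69×10^14 m² → Δh = 1.02×10^-4 m = 0.010 cm.

≈ 0.010 cm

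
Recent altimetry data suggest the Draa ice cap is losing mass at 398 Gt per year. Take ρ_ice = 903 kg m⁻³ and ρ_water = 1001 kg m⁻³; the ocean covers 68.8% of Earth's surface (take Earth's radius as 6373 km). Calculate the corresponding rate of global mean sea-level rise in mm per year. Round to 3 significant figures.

ρ_w = 1001 kg m⁻³. Annual water volume added = 398 Gt / ρ_w = 3.980×10^14 kg / 1001 kg m⁻³ = 3.976×10^11 m³.
Δh per year = 3.976×10^11 / 3.51×10^14 = 1.13×10^-3 m = 1.13 mm.

≈ 1.13 mm/yr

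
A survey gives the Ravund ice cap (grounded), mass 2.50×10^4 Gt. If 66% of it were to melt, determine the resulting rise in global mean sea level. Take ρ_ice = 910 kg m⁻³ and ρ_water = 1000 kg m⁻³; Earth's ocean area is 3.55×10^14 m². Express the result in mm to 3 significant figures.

≈ 46.5 mm

Ravund: 0.66 × 2.50×10^4 Gt = 1.650×10^16 kg; dividing by ρ_w = 1000 kg m⁻³ gives 1.650×10^13 m³ of water.
Spread over 3.55×10^14 m² of ocean, Δh = 1.650×10^13 / 3.55×10^14 = 0.0465 m = 46.5 mm.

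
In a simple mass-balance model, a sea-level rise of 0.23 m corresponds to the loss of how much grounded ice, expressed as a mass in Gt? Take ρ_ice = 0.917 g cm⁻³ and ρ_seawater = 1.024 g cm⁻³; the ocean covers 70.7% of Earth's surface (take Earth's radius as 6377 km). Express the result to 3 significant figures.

≈ 8.51×10^4 Gt

Required water volume = Δh × A = 0.23 m × 3.61×10^14 m² = 8.310×10^13 m³.
ρ_w = 1.024 g cm⁻³ = 1024 kg m⁻³, so the mass of water = 8.310×10^13 m³ × 1024 kg m⁻³ = 8.509×10^16 kg = 8.51×10^4 Gt (and the same mass of ice, by conservation).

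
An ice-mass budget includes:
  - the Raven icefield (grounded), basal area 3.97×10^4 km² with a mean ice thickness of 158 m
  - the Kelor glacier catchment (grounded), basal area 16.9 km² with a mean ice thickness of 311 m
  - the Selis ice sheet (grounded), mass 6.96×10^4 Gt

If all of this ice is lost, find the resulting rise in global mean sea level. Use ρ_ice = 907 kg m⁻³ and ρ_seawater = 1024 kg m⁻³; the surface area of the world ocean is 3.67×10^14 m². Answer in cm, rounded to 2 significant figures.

Raven: ice volume = 3.97×10^4 km² × 158 m = 6273 km³; 6273 × (907/1024) = 5556 km³ of water.
Kelor: ice volume = 16.9 km² × 311 m = 5.256 km³; 5.256 × (907/1024) = 4.655 km³ of water.
Selis: 6.96×10^4 Gt = 6.960×10^16 kg; dividing by ρ_w = 1024 kg m⁻³ gives 6.797×10^13 m³ of water.
Total added water ≈ 7.353×10^13 m³ over 3.67×10^14 m² → Δh = 0.200 m = 20 cm.

≈ 20 cm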